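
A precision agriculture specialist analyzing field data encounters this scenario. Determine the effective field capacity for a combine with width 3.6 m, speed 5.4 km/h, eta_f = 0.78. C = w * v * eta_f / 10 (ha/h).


C = w * v * eta_f / 10
  = 3.6 * 5.4 * 0.78 / 10
  = 15.16 / 10
  = 1.52 ha/h


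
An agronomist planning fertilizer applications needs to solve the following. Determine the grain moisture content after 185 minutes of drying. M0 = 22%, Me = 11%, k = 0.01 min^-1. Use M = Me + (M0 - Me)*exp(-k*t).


M = Me + (M0 - Me) * e^(-k*t)
  = 11 + (22 - 11) * e^(-0.01*185)
  = 11 + 11 * e^(-1.850)
  = 11 + 11 * 0.15724
  = 11 + 1.7296
  = 12.73%


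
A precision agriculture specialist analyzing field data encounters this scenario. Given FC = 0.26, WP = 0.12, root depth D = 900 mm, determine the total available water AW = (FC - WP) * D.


AW = (FC - WP) * D
   = (0.26 - 0.12) * 900
   = 0.14 * 900
   = 126 mm


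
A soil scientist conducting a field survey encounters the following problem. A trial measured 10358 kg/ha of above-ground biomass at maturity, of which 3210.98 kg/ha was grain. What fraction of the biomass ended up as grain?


HI = grain_yield / biomass
   = 3210.98 / 10358
   = 0.31


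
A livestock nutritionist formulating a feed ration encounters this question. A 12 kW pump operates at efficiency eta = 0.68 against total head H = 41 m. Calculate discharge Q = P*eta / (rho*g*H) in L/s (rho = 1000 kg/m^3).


Q = (P * 1000 * eta) / (rho * g * H)
  = (12 * 1000 * 0.68) / (1000 * 9.81 * 41)
  = 8160 / 402210
  = 0.02029 m^3/s = 20.29 L/s


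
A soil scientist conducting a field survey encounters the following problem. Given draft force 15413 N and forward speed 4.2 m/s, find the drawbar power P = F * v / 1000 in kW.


P = F * v / 1000
  = 15413 * 4.2 / 1000
  = 64734.60 / 1000
  = 64.73 kW


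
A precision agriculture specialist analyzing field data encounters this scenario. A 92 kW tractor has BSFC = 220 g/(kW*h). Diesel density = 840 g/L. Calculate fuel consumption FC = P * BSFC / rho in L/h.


FC = P * BSFC / rho_fuel
   = 92 * 220 / 840
   = 20240 / 840
   = 24.10 L/h


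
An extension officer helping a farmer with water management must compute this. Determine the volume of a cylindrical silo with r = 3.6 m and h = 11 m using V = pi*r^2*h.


V = pi * r^2 * h
  = pi * 3.6^2 * 11
  = pi * 12.96 * 11
  = 447.87 m^3


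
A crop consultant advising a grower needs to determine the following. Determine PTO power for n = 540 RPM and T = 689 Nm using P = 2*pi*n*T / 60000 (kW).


P = 2*pi*n*T / 60000
  = 2*pi * 540 * 689 / 60000
  = 2337721.93 / 60000
  = 38.96 kW


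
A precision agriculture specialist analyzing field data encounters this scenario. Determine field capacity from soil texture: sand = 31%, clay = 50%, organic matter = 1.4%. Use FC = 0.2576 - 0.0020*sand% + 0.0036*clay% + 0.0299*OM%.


FC = 0.2576 - 0.0020*31 + 0.0036*50 + 0.0299*1.4
   = 0.2576 - 0.0620 + 0.1800 + 0.0419
   = 0.4175


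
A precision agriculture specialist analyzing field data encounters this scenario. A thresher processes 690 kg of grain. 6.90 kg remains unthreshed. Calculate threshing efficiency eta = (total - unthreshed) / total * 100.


eta = (total - unthreshed) / total * 100
    = (690 - 6.90) / 690 * 100
    = 683.10 / 690 * 100
    = 99%


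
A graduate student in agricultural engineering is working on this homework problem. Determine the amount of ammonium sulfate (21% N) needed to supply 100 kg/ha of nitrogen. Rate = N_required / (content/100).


Rate = N_required / (N_content / 100)
     = 100 / (21 / 100)
     = 100 / 0.21
     = 476.19 kg/ha


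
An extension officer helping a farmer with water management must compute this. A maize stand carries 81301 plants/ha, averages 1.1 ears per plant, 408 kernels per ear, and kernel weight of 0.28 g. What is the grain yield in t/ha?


Y = density * ears * kernels * kw
  = 81301 * 1.1 * 408 * 0.28 g/ha
  = 10216608.86 g/ha
  = 10216.61 kg/ha = 10.22 t/ha


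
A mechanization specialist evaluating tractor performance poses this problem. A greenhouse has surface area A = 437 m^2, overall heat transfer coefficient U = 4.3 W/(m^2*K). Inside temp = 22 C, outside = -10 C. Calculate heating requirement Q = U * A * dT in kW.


dT = 22 - (-10) = 32 K
Q = U * A * dT
  = 4.3 * 437 * 32
  = 60131.20 W = 60.13 kW


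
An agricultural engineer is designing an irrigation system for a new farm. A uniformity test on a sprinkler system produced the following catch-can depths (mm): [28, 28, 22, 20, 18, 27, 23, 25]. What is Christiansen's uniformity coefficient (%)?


xbar = 191 / 8 = 23.875
sum|xi - xbar| = 25
CU = 100 * (1 - 25 / (8 * 23.875))
   = 100 * (1 - 0.1309)
   = 86.91%


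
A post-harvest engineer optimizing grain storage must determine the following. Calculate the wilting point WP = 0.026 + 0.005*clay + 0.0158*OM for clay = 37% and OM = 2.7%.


WP = 0.026 + 0.005*37 + 0.0158*2.7
   = 0.026 + 0.1850 + 0.0427
   = 0.2537


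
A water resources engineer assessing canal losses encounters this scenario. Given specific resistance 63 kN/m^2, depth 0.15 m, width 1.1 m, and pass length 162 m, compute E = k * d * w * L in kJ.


E = k * d * w * L
  = 63 * 0.15 * 1.1 * 162
  = 1683.99 kJ


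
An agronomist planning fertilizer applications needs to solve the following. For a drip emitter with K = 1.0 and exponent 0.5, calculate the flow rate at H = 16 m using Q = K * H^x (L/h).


Q = K * H^x
  = 1.0 * 16^0.5
  = 1.0 * 4
  = 4 L/h


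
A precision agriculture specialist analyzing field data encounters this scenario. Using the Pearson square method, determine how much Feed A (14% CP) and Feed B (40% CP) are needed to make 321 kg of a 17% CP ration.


parts_A = CP_b - target = 40 - 17 = 23
parts_B = target - CP_a = 17 - 14 = 3
total_parts = 23 + 3 = 26
Feed A = 321 * 23 / 26 = 283.96 kg
Feed B = 321 * 3 / 26 = 37.04 kg

283.96 kg


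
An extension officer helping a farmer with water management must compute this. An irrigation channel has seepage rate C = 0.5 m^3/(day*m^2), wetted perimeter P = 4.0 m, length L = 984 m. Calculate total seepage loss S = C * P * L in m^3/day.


S = C * P * L
  = 0.5 * 4.0 * 984
  = 1968 m^3/day


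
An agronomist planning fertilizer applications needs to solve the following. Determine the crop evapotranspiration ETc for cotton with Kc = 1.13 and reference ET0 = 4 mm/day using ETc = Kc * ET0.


ETc = Kc * ET0
    = 1.13 * 4
    = 4.52 mm/day


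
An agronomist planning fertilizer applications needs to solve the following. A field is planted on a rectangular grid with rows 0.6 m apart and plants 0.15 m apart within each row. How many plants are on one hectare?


D = 10000 / (row_sp * plant_sp)
  = 10000 / (0.6 * 0.15)
  = 10000 / 0.0900
  = 111111.11 plants/ha


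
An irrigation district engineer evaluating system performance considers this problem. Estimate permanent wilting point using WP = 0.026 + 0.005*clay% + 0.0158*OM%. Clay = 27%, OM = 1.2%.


WP = 0.026 + 0.005*27 + 0.0158*1.2
   = 0.026 + 0.1350 + 0.0190
   = 0.1800


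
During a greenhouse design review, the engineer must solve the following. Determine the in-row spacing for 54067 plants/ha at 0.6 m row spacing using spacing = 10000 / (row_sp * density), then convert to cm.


spacing = 10000 / (row_sp * density)
        = 10000 / (0.6 * 54067)
        = 10000 / 32440.20
        = 0.30826 m = 30.83 cm


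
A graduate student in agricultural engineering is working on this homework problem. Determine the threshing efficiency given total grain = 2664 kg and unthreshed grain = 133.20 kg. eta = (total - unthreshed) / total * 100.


eta = (total - unthreshed) / total * 100
    = (2664 - 133.20) / 2664 * 100
    = 2530.80 / 2664 * 100
    = 95%


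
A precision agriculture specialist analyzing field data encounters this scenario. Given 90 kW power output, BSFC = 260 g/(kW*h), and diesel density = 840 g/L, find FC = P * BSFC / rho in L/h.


FC = P * BSFC / rho_fuel
   = 90 * 260 / 840
   = 23400 / 840
   = 27.86 L/h


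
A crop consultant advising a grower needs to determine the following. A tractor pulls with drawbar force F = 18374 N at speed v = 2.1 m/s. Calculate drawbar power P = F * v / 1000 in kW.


P = F * v / 1000
  = 18374 * 2.1 / 1000
  = 38585.40 / 1000
  = 38.59 kW


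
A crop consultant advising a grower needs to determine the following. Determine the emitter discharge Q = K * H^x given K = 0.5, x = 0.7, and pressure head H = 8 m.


Q = K * H^x
  = 0.5 * 8^0.7
  = 0.5 * 4.2871
  = 2.14 L/h


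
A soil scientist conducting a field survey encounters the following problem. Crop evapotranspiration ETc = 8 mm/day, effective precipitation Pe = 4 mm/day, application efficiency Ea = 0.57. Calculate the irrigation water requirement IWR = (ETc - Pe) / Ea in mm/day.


IWR = (ETc - Pe) / Ea
    = (8 - 4) / 0.57
    = 4 / 0.57
    = 7.02 mm/day


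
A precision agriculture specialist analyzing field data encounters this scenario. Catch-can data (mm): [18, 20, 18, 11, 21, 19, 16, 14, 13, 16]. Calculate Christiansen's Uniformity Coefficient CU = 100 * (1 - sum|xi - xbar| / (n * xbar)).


xbar = 166 / 10 = 16.600
sum|xi - xbar| = 26
CU = 100 * (1 - 26 / (10 * 16.600))
   = 100 * (1 - 0.1566)
   = 84.34%


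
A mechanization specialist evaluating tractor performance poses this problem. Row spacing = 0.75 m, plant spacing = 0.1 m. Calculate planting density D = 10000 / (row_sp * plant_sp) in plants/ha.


D = 10000 / (row_sp * plant_sp)
  = 10000 / (0.75 * 0.1)
  = 10000 / 0.0750
  = 133333.33 plants/ha


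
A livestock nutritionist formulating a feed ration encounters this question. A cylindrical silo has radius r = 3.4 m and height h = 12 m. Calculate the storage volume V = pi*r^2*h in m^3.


V = pi * r^2 * h
  = pi * 3.4^2 * 12
  = pi * 11.56 * 12
  = 435.80 m^3


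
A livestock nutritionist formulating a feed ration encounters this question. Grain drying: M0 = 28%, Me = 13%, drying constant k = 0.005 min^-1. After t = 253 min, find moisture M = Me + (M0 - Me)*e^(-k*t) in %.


M = Me + (M0 - Me) * e^(-k*t)
  = 13 + (28 - 13) * e^(-0.005*253)
  = 13 + 15 * e^(-1.265)
  = 13 + 15 * 0.28224
  = 13 + 4.2336
  = 17.23%


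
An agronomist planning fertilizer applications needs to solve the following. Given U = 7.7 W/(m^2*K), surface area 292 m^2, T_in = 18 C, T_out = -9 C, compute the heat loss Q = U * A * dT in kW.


dT = 18 - (-9) = 27 K
Q = U * A * dT
  = 7.7 * 292 * 27
  = 60706.80 W = 60.71 kW


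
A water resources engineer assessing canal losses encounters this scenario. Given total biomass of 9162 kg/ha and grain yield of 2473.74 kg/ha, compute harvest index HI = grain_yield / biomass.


HI = grain_yield / biomass
   = 2473.74 / 9162
   = 0.27


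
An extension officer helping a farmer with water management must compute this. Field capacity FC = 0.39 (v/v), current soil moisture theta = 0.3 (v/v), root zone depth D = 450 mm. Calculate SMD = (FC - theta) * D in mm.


SMD = (FC - theta) * D
    = (0.39 - 0.3) * 450
    = 0.090 * 450
    = 40.50 mm


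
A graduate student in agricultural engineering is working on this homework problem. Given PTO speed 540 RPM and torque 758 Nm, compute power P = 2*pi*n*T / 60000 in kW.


P = 2*pi*n*T / 60000
  = 2*pi * 540 * 758 / 60000
  = 2571833.41 / 60000
  = 42.86 kW


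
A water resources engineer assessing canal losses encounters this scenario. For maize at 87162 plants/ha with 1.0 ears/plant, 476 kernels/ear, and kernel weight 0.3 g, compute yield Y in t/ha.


Y = density * ears * kernels * kw
  = 87162 * 1.0 * 476 * 0.3 g/ha
  = 12446733.60 g/ha
  = 12446.73 kg/ha = 12.45 t/ha


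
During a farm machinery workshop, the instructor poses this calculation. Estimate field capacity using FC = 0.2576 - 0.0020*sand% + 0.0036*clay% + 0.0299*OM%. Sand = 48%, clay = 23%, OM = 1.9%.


FC = 0.2576 - 0.0020*48 + 0.0036*23 + 0.0299*1.9
   = 0.2576 - 0.0960 + 0.0828 + 0.0568
   = 0.3012


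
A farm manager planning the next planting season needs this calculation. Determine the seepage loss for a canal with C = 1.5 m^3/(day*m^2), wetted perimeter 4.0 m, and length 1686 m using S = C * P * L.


S = C * P * L
  = 1.5 * 4.0 * 1686
  = 10116 m^3/day


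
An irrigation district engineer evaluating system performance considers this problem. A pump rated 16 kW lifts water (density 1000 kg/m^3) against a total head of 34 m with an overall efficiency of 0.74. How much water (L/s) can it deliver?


Q = (P * 1000 * eta) / (rho * g * H)
  = (16 * 1000 * 0.74) / (1000 * 9.81 * 34)
  = 11840 / 333540
  = 0.03550 m^3/s = 35.50 L/s


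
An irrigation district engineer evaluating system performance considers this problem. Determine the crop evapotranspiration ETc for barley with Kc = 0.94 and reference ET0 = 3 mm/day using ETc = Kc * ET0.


ETc = Kc * ET0
    = 0.94 * 3
    = 2.82 mm/day


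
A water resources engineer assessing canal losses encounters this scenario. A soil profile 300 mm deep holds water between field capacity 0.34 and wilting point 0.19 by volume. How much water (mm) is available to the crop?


AW = (FC - WP) * D
   = (0.34 - 0.19) * 300
   = 0.15 * 300
   = 45 mm


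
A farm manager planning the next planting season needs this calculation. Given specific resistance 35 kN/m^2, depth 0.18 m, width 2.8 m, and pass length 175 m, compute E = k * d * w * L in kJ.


E = k * d * w * L
  = 35 * 0.18 * 2.8 * 175
  = 3087 kJ


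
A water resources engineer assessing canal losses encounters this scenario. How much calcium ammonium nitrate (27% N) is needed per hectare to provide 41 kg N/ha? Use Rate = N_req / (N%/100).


Rate = N_required / (N_content / 100)
     = 41 / (27 / 100)
     = 41 / 0.27
     = 151.85 kg/ha


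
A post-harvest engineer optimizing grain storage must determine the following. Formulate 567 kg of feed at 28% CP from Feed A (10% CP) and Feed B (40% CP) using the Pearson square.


parts_A = CP_b - target = 40 - 28 = 12
parts_B = target - CP_a = 28 - 10 = 18
total_parts = 12 + 18 = 30
Feed A = 567 * 12 / 30 = 226.80 kg
Feed B = 567 * 18 / 30 = 340.20 kg

226.80 kg


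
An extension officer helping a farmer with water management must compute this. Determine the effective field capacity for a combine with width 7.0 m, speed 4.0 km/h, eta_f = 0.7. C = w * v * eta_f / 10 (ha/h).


C = w * v * eta_f / 10
  = 7.0 * 4.0 * 0.7 / 10
  = 19.60 / 10
  = 1.96 ha/h


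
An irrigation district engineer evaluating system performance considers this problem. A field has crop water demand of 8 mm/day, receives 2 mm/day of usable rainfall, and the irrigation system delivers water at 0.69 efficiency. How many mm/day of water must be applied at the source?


IWR = (ETc - Pe) / Ea
    = (8 - 2) / 0.69
    = 6 / 0.69
    = 8.70 mm/day


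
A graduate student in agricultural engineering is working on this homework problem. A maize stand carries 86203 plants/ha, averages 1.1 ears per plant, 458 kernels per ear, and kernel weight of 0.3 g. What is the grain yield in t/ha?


Y = density * ears * kernels * kw
  = 86203 * 1.1 * 458 * 0.3 g/ha
  = 13028721.42 g/ha
  = 13028.72 kg/ha = 13.03 t/ha


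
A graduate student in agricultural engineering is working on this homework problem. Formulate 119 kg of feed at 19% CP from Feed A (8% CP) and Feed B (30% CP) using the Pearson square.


parts_A = CP_b - target = 30 - 19 = 11
parts_B = target - CP_a = 19 - 8 = 11
total_parts = 11 + 11 = 22
Feed A = 119 * 11 / 22 = 59.50 kg
Feed B = 119 * 11 / 22 = 59.50 kg


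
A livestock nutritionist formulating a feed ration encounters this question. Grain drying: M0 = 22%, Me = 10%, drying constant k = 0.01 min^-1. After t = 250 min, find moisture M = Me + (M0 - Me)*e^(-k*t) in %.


M = Me + (M0 - Me) * e^(-k*t)
  = 10 + (22 - 10) * e^(-0.01*250)
  = 10 + 12 * e^(-2.500)
  = 10 + 12 * 0.08208
  = 10 + 0.9850
  = 10.99%


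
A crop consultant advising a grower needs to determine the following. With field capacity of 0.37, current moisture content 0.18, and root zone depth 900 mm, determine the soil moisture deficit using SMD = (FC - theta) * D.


SMD = (FC - theta) * D
    = (0.37 - 0.18) * 900
    = 0.190 * 900
    = 171 mm


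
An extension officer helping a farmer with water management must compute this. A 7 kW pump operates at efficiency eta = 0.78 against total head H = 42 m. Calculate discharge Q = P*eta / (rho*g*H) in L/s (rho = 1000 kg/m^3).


Q = (P * 1000 * eta) / (rho * g * H)
  = (7 * 1000 * 0.78) / (1000 * 9.81 * 42)
  = 5460 / 412020
  = 0.01325 m^3/s = 13.25 L/s


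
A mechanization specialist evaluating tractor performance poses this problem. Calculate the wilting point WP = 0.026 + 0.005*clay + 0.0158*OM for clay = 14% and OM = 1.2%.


WP = 0.026 + 0.005*14 + 0.0158*1.2
   = 0.026 + 0.0700 + 0.0190
   = 0.1150


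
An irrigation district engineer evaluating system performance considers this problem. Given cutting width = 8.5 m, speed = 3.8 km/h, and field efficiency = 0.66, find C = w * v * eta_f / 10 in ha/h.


C = w * v * eta_f / 10
  = 8.5 * 3.8 * 0.66 / 10
  = 21.32 / 10
  = 2.13 ha/h


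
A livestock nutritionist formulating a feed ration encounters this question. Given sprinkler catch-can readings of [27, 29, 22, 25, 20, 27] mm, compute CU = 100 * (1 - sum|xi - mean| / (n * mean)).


xbar = 150 / 6 = 25
sum|xi - xbar| = 16
CU = 100 * (1 - 16 / (6 * 25))
   = 100 * (1 - 0.1067)
   = 89.33%


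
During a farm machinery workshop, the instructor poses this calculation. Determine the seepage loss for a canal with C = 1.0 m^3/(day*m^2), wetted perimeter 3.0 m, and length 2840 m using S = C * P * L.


S = C * P * L
  = 1.0 * 3.0 * 2840
  = 8520 m^3/day


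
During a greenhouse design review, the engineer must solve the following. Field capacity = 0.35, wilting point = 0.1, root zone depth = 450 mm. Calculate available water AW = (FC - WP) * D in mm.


AW = (FC - WP) * D
   = (0.35 - 0.1) * 450
   = 0.25 * 450
   = 112.50 mm


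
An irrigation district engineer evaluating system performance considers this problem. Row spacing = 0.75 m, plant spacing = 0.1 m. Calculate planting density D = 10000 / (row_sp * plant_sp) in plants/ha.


D = 10000 / (row_sp * plant_sp)
  = 10000 / (0.75 * 0.1)
  = 10000 / 0.0750
  = 133333.33 plants/ha


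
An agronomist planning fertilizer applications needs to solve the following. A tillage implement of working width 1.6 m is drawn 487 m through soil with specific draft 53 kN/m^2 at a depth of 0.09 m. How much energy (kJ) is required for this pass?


E = k * d * w * L
  = 53 * 0.09 * 1.6 * 487
  = 3716.78 kJ


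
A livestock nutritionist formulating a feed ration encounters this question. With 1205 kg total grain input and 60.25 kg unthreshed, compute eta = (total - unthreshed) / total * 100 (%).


eta = (total - unthreshed) / total * 100
    = (1205 - 60.25) / 1205 * 100
    = 1144.75 / 1205 * 100
    = 95%


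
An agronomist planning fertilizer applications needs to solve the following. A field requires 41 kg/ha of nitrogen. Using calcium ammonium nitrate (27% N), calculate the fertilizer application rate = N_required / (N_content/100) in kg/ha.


Rate = N_required / (N_content / 100)
     = 41 / (27 / 100)
     = 41 / 0.27
     = 151.85 kg/ha


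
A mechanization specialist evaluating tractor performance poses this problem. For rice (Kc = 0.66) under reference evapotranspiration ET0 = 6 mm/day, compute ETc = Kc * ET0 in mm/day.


ETc = Kc * ET0
    = 0.66 * 6
    = 3.96 mm/day


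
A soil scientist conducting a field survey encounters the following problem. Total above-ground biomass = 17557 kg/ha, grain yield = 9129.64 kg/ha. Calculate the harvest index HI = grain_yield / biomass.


HI = grain_yield / biomass
   = 9129.64 / 17557
   = 0.52


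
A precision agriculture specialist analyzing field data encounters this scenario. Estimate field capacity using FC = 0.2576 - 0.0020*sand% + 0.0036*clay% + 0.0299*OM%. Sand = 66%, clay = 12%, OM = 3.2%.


FC = 0.2576 - 0.0020*66 + 0.0036*12 + 0.0299*3.2
   = 0.2576 - 0.1320 + 0.0432 + 0.0957
   = 0.2645


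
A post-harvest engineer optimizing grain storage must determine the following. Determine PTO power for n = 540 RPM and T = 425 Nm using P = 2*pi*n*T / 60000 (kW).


P = 2*pi*n*T / 60000
  = 2*pi * 540 * 425 / 60000
  = 1441991.03 / 60000
  = 24.03 kW


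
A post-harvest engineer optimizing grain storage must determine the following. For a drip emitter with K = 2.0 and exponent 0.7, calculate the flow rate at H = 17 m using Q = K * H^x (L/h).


Q = K * H^x
  = 2.0 * 17^0.7
  = 2.0 * 7.2663
  = 14.53 L/h


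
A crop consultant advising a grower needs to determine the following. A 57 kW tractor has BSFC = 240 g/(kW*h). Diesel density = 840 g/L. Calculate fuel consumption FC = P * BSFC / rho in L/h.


FC = P * BSFC / rho_fuel
   = 57 * 240 / 840
   = 13680 / 840
   = 16.29 L/h


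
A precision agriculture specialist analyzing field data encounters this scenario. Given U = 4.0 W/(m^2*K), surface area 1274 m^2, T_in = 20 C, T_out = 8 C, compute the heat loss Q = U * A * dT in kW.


dT = 20 - (8) = 12 K
Q = U * A * dT
  = 4.0 * 1274 * 12
  = 61152 W = 61.15 kW


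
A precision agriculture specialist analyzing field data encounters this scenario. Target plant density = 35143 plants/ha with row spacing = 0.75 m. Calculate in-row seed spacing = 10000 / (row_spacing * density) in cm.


spacing = 10000 / (row_sp * density)
        = 10000 / (0.75 * 35143)
        = 10000 / 26357.25
        = 0.37940 m = 37.94 cm


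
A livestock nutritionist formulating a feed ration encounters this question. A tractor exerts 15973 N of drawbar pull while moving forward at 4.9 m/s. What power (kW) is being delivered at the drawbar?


P = F * v / 1000
  = 15973 * 4.9 / 1000
  = 78267.70 / 1000
  = 78.27 kW


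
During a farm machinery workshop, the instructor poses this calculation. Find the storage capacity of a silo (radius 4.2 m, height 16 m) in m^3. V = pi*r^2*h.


V = pi * r^2 * h
  = pi * 4.2^2 * 16
  = pi * 17.64 * 16
  = 886.68 m^3


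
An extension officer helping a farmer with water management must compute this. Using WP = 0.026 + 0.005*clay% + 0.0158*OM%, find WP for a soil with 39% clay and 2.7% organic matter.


WP = 0.026 + 0.005*39 + 0.0158*2.7
   = 0.026 + 0.1950 + 0.0427
   = 0.2637


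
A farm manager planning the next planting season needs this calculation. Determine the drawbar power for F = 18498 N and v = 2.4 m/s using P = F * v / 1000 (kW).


P = F * v / 1000
  = 18498 * 2.4 / 1000
  = 44395.20 / 1000
  = 44.40 kW


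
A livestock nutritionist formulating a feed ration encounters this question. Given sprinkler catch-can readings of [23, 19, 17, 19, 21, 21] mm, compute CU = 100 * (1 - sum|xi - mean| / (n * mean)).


xbar = 120 / 6 = 20
sum|xi - xbar| = 10
CU = 100 * (1 - 10 / (6 * 20))
   = 100 * (1 - 0.0833)
   = 91.67%


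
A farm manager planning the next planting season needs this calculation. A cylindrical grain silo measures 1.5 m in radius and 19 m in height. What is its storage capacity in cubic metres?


V = pi * r^2 * h
  = pi * 1.5^2 * 19
  = pi * 2.25 * 19
  = 134.30 m^3


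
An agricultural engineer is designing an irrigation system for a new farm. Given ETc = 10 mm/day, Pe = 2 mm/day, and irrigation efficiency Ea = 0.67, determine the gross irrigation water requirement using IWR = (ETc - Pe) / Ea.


IWR = (ETc - Pe) / Ea
    = (10 - 2) / 0.67
    = 8 / 0.67
    = 11.94 mm/day


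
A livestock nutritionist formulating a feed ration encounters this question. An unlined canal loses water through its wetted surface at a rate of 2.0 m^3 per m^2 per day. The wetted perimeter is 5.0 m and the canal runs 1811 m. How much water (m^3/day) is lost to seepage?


S = C * P * L
  = 2.0 * 5.0 * 1811
  = 18110 m^3/day


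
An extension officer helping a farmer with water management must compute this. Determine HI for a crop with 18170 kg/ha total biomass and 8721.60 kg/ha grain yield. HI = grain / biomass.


HI = grain_yield / biomass
   = 8721.60 / 18170
   = 0.48


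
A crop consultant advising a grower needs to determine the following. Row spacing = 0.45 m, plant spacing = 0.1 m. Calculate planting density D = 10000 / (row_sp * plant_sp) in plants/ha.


D = 10000 / (row_sp * plant_sp)
  = 10000 / (0.45 * 0.1)
  = 10000 / 0.0450
  = 222222.22 plants/ha


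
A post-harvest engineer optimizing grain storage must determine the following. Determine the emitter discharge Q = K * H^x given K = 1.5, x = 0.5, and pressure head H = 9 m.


Q = K * H^x
  = 1.5 * 9^0.5
  = 1.5 * 3
  = 4.50 L/h


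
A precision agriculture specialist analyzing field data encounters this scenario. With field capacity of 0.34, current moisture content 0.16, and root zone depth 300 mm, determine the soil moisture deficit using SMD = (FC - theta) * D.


SMD = (FC - theta) * D
    = (0.34 - 0.16) * 300
    = 0.180 * 300
    = 54 mm


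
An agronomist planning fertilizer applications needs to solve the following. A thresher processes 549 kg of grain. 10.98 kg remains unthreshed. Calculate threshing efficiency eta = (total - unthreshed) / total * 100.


eta = (total - unthreshed) / total * 100
    = (549 - 10.98) / 549 * 100
    = 538.02 / 549 * 100
    = 98%


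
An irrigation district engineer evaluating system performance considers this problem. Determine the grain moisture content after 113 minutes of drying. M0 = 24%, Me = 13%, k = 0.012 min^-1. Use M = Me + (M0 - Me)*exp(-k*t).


M = Me + (M0 - Me) * e^(-k*t)
  = 13 + (24 - 13) * e^(-0.012*113)
  = 13 + 11 * e^(-1.356)
  = 13 + 11 * 0.25769
  = 13 + 2.8346
  = 15.83%


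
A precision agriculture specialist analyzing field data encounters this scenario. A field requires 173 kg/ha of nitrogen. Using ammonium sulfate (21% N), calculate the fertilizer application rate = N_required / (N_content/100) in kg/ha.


Rate = N_required / (N_content / 100)
     = 173 / (21 / 100)
     = 173 / 0.21
     = 823.81 kg/ha


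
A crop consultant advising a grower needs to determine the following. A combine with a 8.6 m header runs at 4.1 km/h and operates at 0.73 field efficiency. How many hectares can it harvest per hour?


C = w * v * eta_f / 10
  = 8.6 * 4.1 * 0.73 / 10
  = 25.74 / 10
  = 2.57 ha/h


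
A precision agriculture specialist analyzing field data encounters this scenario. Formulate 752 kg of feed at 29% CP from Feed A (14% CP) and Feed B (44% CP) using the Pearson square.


parts_A = CP_b - target = 44 - 29 = 15
parts_B = target - CP_a = 29 - 14 = 15
total_parts = 15 + 15 = 30
Feed A = 752 * 15 / 30 = 376 kg
Feed B = 752 * 15 / 30 = 376 kg


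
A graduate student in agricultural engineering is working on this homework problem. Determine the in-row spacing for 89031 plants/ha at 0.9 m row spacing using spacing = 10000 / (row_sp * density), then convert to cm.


spacing = 10000 / (row_sp * density)
        = 10000 / (0.9 * 89031)
        = 10000 / 80127.90
        = 0.12480 m = 12.48 cm


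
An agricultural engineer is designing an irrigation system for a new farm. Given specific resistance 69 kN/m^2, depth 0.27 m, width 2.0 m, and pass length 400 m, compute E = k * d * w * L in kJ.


E = k * d * w * L
  = 69 * 0.27 * 2.0 * 400
  = 14904 kJ


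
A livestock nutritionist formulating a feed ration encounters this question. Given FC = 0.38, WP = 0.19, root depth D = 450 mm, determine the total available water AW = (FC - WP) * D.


AW = (FC - WP) * D
   = (0.38 - 0.19) * 450
   = 0.19 * 450
   = 85.50 mm


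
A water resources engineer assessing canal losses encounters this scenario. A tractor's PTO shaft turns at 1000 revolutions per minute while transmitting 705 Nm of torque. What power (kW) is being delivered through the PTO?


P = 2*pi*n*T / 60000
  = 2*pi * 1000 * 705 / 60000
  = 4429645.64 / 60000
  = 73.83 kW


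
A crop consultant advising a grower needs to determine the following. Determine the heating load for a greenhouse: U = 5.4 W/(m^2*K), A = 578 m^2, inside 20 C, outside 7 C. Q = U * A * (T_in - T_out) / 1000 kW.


dT = 20 - (7) = 13 K
Q = U * A * dT
  = 5.4 * 578 * 13
  = 40575.60 W = 40.58 kW


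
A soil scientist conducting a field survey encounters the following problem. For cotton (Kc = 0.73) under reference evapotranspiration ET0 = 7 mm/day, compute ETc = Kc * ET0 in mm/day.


ETc = Kc * ET0
    = 0.73 * 7
    = 5.11 mm/day


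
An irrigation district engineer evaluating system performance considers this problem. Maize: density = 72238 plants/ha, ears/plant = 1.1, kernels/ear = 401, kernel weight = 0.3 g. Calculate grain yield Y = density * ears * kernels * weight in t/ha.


Y = density * ears * kernels * kw
  = 72238 * 1.1 * 401 * 0.3 g/ha
  = 9559254.54 g/ha
  = 9559.25 kg/ha = 9.56 t/ha


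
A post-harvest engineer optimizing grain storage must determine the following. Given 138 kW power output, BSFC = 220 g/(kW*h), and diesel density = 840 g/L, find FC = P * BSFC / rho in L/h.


FC = P * BSFC / rho_fuel
   = 138 * 220 / 840
   = 30360 / 840
   = 36.14 L/h


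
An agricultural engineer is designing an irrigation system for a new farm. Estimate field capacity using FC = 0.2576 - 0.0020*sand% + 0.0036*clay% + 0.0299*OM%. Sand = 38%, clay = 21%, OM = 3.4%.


FC = 0.2576 - 0.0020*38 + 0.0036*21 + 0.0299*3.4
   = 0.2576 - 0.0760 + 0.0756 + 0.1017
   = 0.3589


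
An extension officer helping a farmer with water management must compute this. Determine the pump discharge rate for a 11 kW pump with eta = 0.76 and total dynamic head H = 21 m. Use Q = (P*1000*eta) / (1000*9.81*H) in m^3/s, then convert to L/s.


Q = (P * 1000 * eta) / (rho * g * H)
  = (11 * 1000 * 0.76) / (1000 * 9.81 * 21)
  = 8360 / 206010
  = 0.04058 m^3/s = 40.58 L/s


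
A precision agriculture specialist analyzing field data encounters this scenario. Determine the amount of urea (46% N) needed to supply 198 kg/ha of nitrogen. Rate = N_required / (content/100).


Rate = N_required / (N_content / 100)
     = 198 / (46 / 100)
     = 198 / 0.46
     = 430.43 kg/ha


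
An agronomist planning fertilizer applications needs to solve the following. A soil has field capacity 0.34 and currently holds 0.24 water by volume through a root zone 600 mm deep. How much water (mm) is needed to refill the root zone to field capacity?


SMD = (FC - theta) * D
    = (0.34 - 0.24) * 600
    = 0.100 * 600
    = 60 mm


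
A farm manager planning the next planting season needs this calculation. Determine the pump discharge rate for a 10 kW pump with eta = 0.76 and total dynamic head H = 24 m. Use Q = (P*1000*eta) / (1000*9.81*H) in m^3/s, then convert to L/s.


Q = (P * 1000 * eta) / (rho * g * H)
  = (10 * 1000 * 0.76) / (1000 * 9.81 * 24)
  = 7600 / 235440
  = 0.03228 m^3/s = 32.28 L/s


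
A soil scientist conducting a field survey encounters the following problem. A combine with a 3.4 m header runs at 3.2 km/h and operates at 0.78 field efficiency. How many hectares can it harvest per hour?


C = w * v * eta_f / 10
  = 3.4 * 3.2 * 0.78 / 10
  = 8.49 / 10
  = 0.85 ha/h


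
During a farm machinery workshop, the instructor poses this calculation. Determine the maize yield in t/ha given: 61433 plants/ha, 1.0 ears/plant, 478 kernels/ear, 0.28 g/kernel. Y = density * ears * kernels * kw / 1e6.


Y = density * ears * kernels * kw
  = 61433 * 1.0 * 478 * 0.28 g/ha
  = 8222192.72 g/ha
  = 8222.19 kg/ha = 8.22 t/ha


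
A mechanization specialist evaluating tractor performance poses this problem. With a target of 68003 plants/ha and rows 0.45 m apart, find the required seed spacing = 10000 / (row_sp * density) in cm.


spacing = 10000 / (row_sp * density)
        = 10000 / (0.45 * 68003)
        = 10000 / 30601.35
        = 0.32678 m = 32.68 cm


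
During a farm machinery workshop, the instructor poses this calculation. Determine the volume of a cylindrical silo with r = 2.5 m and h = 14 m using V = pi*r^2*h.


V = pi * r^2 * h
  = pi * 2.5^2 * 14
  = pi * 6.25 * 14
  = 274.89 m^3


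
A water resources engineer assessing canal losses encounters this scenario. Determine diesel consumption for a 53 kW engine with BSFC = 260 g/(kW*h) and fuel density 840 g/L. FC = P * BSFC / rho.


FC = P * BSFC / rho_fuel
   = 53 * 260 / 840
   = 13780 / 840
   = 16.40 L/h


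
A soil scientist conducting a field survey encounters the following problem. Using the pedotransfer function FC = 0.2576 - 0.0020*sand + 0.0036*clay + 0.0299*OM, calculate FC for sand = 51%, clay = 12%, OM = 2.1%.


FC = 0.2576 - 0.0020*51 + 0.0036*12 + 0.0299*2.1
   = 0.2576 - 0.1020 + 0.0432 + 0.0628
   = 0.2616


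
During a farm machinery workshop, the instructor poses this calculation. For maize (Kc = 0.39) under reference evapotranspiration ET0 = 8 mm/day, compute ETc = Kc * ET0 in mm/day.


ETc = Kc * ET0
    = 0.39 * 8
    = 3.12 mm/day


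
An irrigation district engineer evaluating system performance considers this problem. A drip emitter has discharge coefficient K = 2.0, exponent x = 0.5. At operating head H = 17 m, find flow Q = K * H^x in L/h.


Q = K * H^x
  = 2.0 * 17^0.5
  = 2.0 * 4.1231
  = 8.25 L/h


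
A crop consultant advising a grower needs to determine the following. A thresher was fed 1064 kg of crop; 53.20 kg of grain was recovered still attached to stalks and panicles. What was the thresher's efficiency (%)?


eta = (total - unthreshed) / total * 100
    = (1064 - 53.20) / 1064 * 100
    = 1010.80 / 1064 * 100
    = 95%


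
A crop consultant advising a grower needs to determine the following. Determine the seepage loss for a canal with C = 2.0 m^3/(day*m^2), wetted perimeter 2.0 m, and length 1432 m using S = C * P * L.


S = C * P * L
  = 2.0 * 2.0 * 1432
  = 5728 m^3/day


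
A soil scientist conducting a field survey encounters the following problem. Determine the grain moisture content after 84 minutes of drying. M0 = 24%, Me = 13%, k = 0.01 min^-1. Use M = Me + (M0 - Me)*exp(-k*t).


M = Me + (M0 - Me) * e^(-k*t)
  = 13 + (24 - 13) * e^(-0.01*84)
  = 13 + 11 * e^(-0.840)
  = 13 + 11 * 0.43171
  = 13 + 4.7488
  = 17.75%


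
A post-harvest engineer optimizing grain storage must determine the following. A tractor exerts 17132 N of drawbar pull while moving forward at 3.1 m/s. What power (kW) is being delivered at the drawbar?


P = F * v / 1000
  = 17132 * 3.1 / 1000
  = 53109.20 / 1000
  = 53.11 kW


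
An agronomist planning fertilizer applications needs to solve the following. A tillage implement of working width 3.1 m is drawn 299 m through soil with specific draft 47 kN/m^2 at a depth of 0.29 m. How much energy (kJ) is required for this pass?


E = k * d * w * L
  = 47 * 0.29 * 3.1 * 299
  = 12633.65 kJ


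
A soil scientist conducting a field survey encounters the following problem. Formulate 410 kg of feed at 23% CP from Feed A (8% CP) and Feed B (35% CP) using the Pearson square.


parts_A = CP_b - target = 35 - 23 = 12
parts_B = target - CP_a = 23 - 8 = 15
total_parts = 12 + 15 = 27
Feed A = 410 * 12 / 27 = 182.22 kg
Feed B = 410 * 15 / 27 = 227.78 kg

182.22 kg


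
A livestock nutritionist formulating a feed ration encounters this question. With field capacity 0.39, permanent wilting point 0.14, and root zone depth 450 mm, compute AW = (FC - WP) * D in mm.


AW = (FC - WP) * D
   = (0.39 - 0.14) * 450
   = 0.25 * 450
   = 112.50 mm


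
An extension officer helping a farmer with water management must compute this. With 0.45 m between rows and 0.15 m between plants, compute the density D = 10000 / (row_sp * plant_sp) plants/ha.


D = 10000 / (row_sp * plant_sp)
  = 10000 / (0.45 * 0.15)
  = 10000 / 0.0675
  = 148148.15 plants/ha


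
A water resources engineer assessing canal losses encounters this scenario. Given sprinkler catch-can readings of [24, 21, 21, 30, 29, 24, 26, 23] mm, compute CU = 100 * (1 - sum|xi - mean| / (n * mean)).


xbar = 198 / 8 = 24.750
sum|xi - xbar| = 21.500
CU = 100 * (1 - 21.500 / (8 * 24.750))
   = 100 * (1 - 0.1086)
   = 89.14%


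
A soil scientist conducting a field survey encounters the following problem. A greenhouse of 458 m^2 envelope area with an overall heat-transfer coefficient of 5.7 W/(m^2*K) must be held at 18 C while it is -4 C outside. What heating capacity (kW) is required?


dT = 18 - (-4) = 22 K
Q = U * A * dT
  = 5.7 * 458 * 22
  = 57433.20 W = 57.43 kW


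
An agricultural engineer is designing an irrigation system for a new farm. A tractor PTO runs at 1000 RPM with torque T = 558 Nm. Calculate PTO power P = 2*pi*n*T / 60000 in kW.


P = 2*pi*n*T / 60000
  = 2*pi * 1000 * 558 / 60000
  = 3506017.40 / 60000
  = 58.43 kW


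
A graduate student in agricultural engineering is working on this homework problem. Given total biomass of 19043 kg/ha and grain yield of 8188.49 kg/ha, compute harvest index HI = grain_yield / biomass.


HI = grain_yield / biomass
   = 8188.49 / 19043
   = 0.43


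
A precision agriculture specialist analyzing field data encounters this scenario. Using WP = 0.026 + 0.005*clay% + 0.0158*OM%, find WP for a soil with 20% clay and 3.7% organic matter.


WP = 0.026 + 0.005*20 + 0.0158*3.7
   = 0.026 + 0.1000 + 0.0585
   = 0.1845


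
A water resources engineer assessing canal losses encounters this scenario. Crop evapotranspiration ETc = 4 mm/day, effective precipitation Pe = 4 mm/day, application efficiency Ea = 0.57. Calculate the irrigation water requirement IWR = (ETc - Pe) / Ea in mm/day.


IWR = (ETc - Pe) / Ea
    = (4 - 4) / 0.57
    = 0 / 0.57
    = 0 mm/day


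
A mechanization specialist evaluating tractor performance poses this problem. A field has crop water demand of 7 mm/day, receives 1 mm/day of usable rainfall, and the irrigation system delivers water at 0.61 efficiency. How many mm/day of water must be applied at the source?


IWR = (ETc - Pe) / Ea
    = (7 - 1) / 0.61
    = 6 / 0.61
    = 9.84 mm/day


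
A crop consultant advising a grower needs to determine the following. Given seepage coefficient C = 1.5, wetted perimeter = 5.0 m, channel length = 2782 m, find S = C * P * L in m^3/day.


S = C * P * L
  = 1.5 * 5.0 * 2782
  = 20865 m^3/day


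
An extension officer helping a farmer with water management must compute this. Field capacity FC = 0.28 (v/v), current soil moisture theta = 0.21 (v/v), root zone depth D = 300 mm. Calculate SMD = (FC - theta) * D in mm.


SMD = (FC - theta) * D
    = (0.28 - 0.21) * 300
    = 0.070 * 300
    = 21 mm


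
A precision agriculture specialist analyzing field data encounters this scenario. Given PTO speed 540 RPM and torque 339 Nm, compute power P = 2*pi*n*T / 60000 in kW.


P = 2*pi*n*T / 60000
  = 2*pi * 540 * 339 / 60000
  = 1150199.90 / 60000
  = 19.17 kW


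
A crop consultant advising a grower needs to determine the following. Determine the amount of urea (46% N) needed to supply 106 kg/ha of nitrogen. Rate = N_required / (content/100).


Rate = N_required / (N_content / 100)
     = 106 / (46 / 100)
     = 106 / 0.46
     = 230.43 kg/ha


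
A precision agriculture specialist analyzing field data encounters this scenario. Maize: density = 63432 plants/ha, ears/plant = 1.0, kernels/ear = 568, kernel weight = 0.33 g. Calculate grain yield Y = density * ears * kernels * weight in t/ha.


Y = density * ears * kernels * kw
  = 63432 * 1.0 * 568 * 0.33 g/ha
  = 11889694.08 g/ha
  = 11889.69 kg/ha = 11.89 t/ha


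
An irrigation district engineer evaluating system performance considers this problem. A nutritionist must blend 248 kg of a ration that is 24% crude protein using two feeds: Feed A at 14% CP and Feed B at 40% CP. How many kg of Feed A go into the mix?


parts_A = CP_b - target = 40 - 24 = 16
parts_B = target - CP_a = 24 - 14 = 10
total_parts = 16 + 10 = 26
Feed A = 248 * 16 / 26 = 152.62 kg
Feed B = 248 * 10 / 26 = 95.38 kg

152.62 kg
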